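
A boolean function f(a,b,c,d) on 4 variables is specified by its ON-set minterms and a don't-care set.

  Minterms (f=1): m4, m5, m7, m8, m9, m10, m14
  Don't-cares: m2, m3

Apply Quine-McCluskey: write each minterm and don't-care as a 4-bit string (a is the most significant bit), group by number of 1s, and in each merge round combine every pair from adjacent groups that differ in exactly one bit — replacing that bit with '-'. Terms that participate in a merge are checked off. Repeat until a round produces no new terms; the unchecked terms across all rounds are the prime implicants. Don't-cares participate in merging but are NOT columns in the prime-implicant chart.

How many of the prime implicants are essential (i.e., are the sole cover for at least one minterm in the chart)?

3

[col 0] 0010*, 0011*, 0100*, 0101*, 0111*, 1000*, 1001*, 1010*, 1110*
[col 1] -010, 0-11, 001-, 01-1, 010-, 1-10, 10-0, 100-
Prime implicants: -010, 0-11, 001-, 01-1, 010-, 1-10, 10-0, 100-
PI chart (minterm → PIs covering it):
  4 | 010-  (sole → essential)
  5 | 01-1,010-
  7 | 0-11,01-1
  8 | 10-0,100-
  9 | 100-  (sole → essential)
  10 | -010,1-10,10-0
  14 | 1-10  (sole → essential)
Essential prime implicants: 010-, 1-10, 100-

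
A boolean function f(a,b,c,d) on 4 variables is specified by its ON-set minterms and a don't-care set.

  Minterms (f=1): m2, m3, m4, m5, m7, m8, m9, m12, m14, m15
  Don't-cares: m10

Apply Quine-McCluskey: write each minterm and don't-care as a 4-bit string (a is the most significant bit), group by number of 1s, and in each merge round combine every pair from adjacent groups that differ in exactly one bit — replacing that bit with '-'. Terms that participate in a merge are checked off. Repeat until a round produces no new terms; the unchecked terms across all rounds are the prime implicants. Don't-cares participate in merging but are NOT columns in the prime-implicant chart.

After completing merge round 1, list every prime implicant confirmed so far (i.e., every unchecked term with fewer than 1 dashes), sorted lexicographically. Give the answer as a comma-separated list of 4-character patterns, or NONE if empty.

NONE

Round 0: 0010✓ 0011✓ 0100✓ 0101✓ 0111✓ 1000✓ 1001✓ 1010✓ 1100✓ 1110✓ 1111✓
Round 1: -010 -100 -111 0-11 001- 01-1 010- 1-00✓ 1-10✓ 10-0✓ 100- 11-0✓ 111-
Round 2: 1--0
PIs = {-010, -100, -111, 0-11, 001-, 01-1, 010-, 1--0, 100-, 111-}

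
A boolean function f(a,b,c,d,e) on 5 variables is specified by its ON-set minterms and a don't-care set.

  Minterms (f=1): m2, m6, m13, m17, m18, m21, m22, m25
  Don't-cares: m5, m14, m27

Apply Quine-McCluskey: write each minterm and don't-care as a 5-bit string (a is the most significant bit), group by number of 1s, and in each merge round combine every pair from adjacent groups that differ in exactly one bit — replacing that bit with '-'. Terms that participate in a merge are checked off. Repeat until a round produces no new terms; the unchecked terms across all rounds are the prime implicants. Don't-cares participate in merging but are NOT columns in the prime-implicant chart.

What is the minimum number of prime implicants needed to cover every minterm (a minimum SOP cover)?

[col 0] 00010*, 00101*, 00110*, 01101*, 01110*, 10001*, 10010*, 10101*, 10110*, 11001*, 11011*
[col 1] -0010*, -0101, -0110*, 0-101, 0-110, 00-10*, 1-001, 10-01, 10-10*, 110-1
[col 2] -0-10
Prime implicants: -0-10, -0101, 0-101, 0-110, 1-001, 10-01, 110-1
PI chart (minterm → PIs covering it):
  2 | -0-10  (sole → essential)
  6 | -0-10,0-110
  13 | 0-101  (sole → essential)
  17 | 1-001,10-01
  18 | -0-10  (sole → essential)
  21 | -0101,10-01
  22 | -0-10  (sole → essential)
  25 | 1-001,110-1
Essential prime implicants: -0-10, 0-101
Petrick residual → -0101, 1-001
Minimum SOP uses 4 PIs: b'de' + b'cd'e + a'cd'e + ac'd'e

4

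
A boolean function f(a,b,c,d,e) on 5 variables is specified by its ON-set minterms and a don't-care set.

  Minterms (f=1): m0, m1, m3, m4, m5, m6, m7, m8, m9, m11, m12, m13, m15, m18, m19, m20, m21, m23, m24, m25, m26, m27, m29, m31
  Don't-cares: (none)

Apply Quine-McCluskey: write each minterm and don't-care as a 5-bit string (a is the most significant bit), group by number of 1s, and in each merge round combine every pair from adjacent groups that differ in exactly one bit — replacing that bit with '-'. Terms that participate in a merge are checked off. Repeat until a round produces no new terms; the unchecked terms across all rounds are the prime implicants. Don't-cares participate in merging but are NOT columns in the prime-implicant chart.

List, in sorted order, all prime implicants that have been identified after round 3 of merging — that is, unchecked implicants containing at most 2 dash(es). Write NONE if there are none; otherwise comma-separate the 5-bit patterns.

-010-, -100-, 001--, 1-01-, 110--

[col 0] 00000*, 00001*, 00011*, 00100*, 00101*, 00110*, 00111*, 01000*, 01001*, 01011*, 01100*, 01101*, 01111*, 10010*, 10011*, 10100*, 10101*, 10111*, 11000*, 11001*, 11010*, 11011*, 11101*, 11111*
[col 1] -0011*, -0100*, -0101*, -0111*, -1000*, -1001*, -1011*, -1101*, -1111*, 0-000*, 0-001*, 0-011*, 0-100*, 0-101*, 0-111*, 00-00*, 00-01*, 00-11*, 000-1*, 0000-*, 001-0*, 001-1*, 0010-*, 0011-*, 01-00*, 01-01*, 01-11*, 010-1*, 0100-*, 011-1*, 0110-*, 1-010*, 1-011*, 1-101*, 1-111*, 10-11*, 1001-*, 101-1*, 1010-*, 11-01*, 11-11*, 110-0*, 110-1*, 1100-*, 1101-*, 111-1*
[col 2] --011*, --101*, --111*, -0-11*, -01-1*, -010-, -1-01*, -1-11*, -10-1*, -100-, -11-1*, 0--00*, 0--01*, 0--11*, 0-0-1*, 0-00-*, 0-1-1*, 0-10-*, 00--1*, 00-0-*, 001--, 01--1*, 01-0-*, 1--11*, 1-01-, 1-1-1*, 11--1*, 110--
[col 3] ---11, --1-1, -1--1, 0---1, 0--0-
Prime implicants: ---11, --1-1, -010-, -1--1, -100-, 0---1, 0--0-, 001--, 1-01-, 110--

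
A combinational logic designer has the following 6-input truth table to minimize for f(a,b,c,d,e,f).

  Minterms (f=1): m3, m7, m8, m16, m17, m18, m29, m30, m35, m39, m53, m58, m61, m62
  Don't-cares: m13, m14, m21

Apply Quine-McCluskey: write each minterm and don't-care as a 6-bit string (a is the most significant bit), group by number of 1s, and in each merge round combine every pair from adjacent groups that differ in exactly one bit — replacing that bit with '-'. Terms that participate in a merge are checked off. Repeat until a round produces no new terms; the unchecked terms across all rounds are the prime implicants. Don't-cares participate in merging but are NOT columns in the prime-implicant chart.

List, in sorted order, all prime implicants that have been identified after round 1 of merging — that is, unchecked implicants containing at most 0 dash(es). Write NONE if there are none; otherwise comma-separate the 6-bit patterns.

001000

size-2^0 implicants → 000011(✓)  000111(✓)  001000  001101(✓)  001110(✓)  010000(✓)  010001(✓)  010010(✓)  010101(✓)  011101(✓)  011110(✓)  100011(✓)  100111(✓)  110101(✓)  111010(✓)  111101(✓)  111110(✓)
size-2^1 implicants → -00011(✓)  -00111(✓)  -10101(✓)  -11101(✓)  -11110  0-1101  0-1110  000-11(✓)  01-101(✓)  010-01  0100-0  01000-  100-11(✓)  11-101(✓)  111-10
size-2^2 implicants → -00-11  -1-101
Unchecked terms (primes): -00-11, -1-101, -11110, 0-1101, 0-1110, 001000, 010-01, 0100-0, 01000-, 111-10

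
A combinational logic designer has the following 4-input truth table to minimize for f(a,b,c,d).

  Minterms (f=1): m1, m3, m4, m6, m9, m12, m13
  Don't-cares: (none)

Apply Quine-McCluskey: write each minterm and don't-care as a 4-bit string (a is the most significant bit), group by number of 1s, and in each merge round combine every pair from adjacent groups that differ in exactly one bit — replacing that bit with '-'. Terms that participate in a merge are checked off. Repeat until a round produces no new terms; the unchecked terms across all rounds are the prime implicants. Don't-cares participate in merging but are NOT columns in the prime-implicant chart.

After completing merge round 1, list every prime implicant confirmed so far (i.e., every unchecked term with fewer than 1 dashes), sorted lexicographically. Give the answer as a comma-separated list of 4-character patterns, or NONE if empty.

Round 0: 0001✓ 0011✓ 0100✓ 0110✓ 1001✓ 1100✓ 1101✓
Round 1: -001 -100 00-1 01-0 1-01 110-
PIs = {-001, -100, 00-1, 01-0, 1-01, 110-}

NONE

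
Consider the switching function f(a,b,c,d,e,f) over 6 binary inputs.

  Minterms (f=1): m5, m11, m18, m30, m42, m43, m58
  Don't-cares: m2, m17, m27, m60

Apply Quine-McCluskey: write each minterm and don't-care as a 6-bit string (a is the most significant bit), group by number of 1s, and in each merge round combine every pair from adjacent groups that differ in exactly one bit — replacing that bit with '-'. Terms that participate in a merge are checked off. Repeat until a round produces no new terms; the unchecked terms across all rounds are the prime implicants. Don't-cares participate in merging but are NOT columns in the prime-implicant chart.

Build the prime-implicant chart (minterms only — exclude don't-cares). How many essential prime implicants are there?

4

size-2^0 implicants → 000010(✓)  000101  001011(✓)  010001  010010(✓)  011011(✓)  011110  101010(✓)  101011(✓)  111010(✓)  111100
size-2^1 implicants → -01011  0-0010  0-1011  1-1010  10101-
Unchecked terms (primes): -01011, 0-0010, 0-1011, 000101, 010001, 011110, 1-1010, 10101-, 111100
Minterm coverage:
  m5 ⊆ 000101 [E]
  m11 ⊆ -01011,0-1011
  m18 ⊆ 0-0010 [E]
  m30 ⊆ 011110 [E]
  m42 ⊆ 1-1010,10101-
  m43 ⊆ -01011,10101-
  m58 ⊆ 1-1010 [E]
E = {0-0010, 000101, 011110, 1-1010}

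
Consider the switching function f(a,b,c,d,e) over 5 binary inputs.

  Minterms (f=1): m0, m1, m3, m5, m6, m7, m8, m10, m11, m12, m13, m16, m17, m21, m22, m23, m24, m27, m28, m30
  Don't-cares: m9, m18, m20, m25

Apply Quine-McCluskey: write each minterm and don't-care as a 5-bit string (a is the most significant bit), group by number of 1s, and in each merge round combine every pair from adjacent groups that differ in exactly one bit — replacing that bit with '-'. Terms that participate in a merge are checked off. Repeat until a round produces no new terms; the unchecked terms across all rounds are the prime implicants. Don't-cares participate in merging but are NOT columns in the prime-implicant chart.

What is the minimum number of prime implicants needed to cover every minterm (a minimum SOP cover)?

8

[col 0] 00000*, 00001*, 00011*, 00101*, 00110*, 00111*, 01000*, 01001*, 01010*, 01011*, 01100*, 01101*, 10000*, 10001*, 10010*, 10100*, 10101*, 10110*, 10111*, 11000*, 11001*, 11011*, 11100*, 11110*
[col 1] -0000*, -0001*, -0101*, -0110*, -0111*, -1000*, -1001*, -1011*, -1100*, 0-000*, 0-001*, 0-011*, 0-101*, 00-01*, 00-11*, 000-1*, 0000-*, 001-1*, 0011-*, 01-00*, 01-01*, 010-0*, 010-1*, 0100-*, 0101-*, 0110-*, 1-000*, 1-001*, 1-100*, 1-110*, 10-00*, 10-01*, 10-10*, 100-0*, 1000-*, 101-0*, 101-1*, 1010-*, 1011-*, 11-00*, 110-1*, 1100-*, 111-0*
[col 2] --000*, --001*, -0-01, -000-*, -01-1, -011-, -1-00, -10-1, -100-*, 0--01, 0-0-1, 0-00-*, 00--1, 01-0-, 010--, 1--00, 1-00-*, 1-1-0, 10--0, 10-0-, 101--
[col 3] --00-
Prime implicants: --00-, -0-01, -01-1, -011-, -1-00, -10-1, 0--01, 0-0-1, 00--1, 01-0-, 010--, 1--00, 1-1-0, 10--0, 10-0-, 101--
PI chart (minterm → PIs covering it):
  0 | --00-  (sole → essential)
  1 | --00-,-0-01,0--01,0-0-1,00--1
  3 | 0-0-1,00--1
  5 | -0-01,-01-1,0--01,00--1
  6 | -011-  (sole → essential)
  7 | -01-1,-011-,00--1
  8 | --00-,-1-00,01-0-,010--
  10 | 010--  (sole → essential)
  11 | -10-1,0-0-1,010--
  12 | -1-00,01-0-
  13 | 0--01,01-0-
  16 | --00-,1--00,10--0,10-0-
  17 | --00-,-0-01,10-0-
  21 | -0-01,-01-1,10-0-,101--
  22 | -011-,1-1-0,10--0,101--
  23 | -01-1,-011-,101--
  24 | --00-,-1-00,1--00
  27 | -10-1  (sole → essential)
  28 | -1-00,1--00,1-1-0
  30 | 1-1-0  (sole → essential)
Essential prime implicants: --00-, -011-, -10-1, 010--, 1-1-0
Petrick residual → -0-01, 0-0-1, 01-0-
Minimum SOP uses 8 PIs: c'd' + b'd'e + b'cd + bc'e + a'c'e + a'bd' + a'bc' + ace'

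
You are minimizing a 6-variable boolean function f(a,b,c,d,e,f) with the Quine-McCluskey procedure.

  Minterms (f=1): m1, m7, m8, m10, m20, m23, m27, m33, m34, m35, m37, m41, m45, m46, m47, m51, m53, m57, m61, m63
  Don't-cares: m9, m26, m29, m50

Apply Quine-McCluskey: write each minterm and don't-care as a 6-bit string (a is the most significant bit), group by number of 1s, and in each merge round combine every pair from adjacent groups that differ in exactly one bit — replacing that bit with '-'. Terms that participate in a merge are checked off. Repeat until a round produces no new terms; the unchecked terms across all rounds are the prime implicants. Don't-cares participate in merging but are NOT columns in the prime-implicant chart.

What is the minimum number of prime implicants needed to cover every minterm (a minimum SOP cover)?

10

Round 0: 000001✓ 000111✓ 001000✓ 001001✓ 001010✓ 010100 010111✓ 011010✓ 011011✓ 011101✓ 100001✓ 100010✓ 100011✓ 100101✓ 101001✓ 101101✓ 101110✓ 101111✓ 110010✓ 110011✓ 110101✓ 111001✓ 111101✓ 111111✓
Round 1: -00001✓ -01001✓ -11101 0-0111 0-1010 00-001✓ 0010-0 00100- 01101- 1-0010✓ 1-0011✓ 1-0101✓ 1-1001✓ 1-1101✓ 1-1111✓ 10-001✓ 10-101✓ 100-01✓ 1000-1 10001-✓ 101-01✓ 1011-1✓ 10111- 11-101✓ 11001-✓ 111-01✓ 1111-1✓
Round 2: -0-001 1--101 1-001- 1-1-01 1-11-1 10--01
PIs = {-0-001, -11101, 0-0111, 0-1010, 0010-0, 00100-, 010100, 01101-, 1--101, 1-001-, 1-1-01, 1-11-1, 10--01, 1000-1, 10111-}
Coverage chart:
  m1: -0-001 ←essential
  m7: 0-0111 ←essential
  m8: 0010-0,00100-
  m10: 0-1010,0010-0
  m20: 010100 ←essential
  m23: 0-0111 ←essential
  m27: 01101- ←essential
  m33: -0-001,10--01,1000-1
  m34: 1-001- ←essential
  m35: 1-001-,1000-1
  m37: 1--101,10--01
  m41: -0-001,1-1-01,10--01
  m45: 1--101,1-1-01,1-11-1,10--01
  m46: 10111- ←essential
  m47: 1-11-1,10111-
  m51: 1-001- ←essential
  m53: 1--101 ←essential
  m57: 1-1-01 ←essential
  m61: -11101,1--101,1-1-01,1-11-1
  m63: 1-11-1 ←essential
Essential: -0-001, 0-0111, 010100, 01101-, 1--101, 1-001-, 1-1-01, 1-11-1, 10111-
Petrick residual → 0010-0
Min cover (10 terms): b'd'e'f + a'c'def + a'b'cd'f' + a'bc'de'f' + a'bcd'e + ade'f + ac'd'e + ace'f + acdf + ab'cde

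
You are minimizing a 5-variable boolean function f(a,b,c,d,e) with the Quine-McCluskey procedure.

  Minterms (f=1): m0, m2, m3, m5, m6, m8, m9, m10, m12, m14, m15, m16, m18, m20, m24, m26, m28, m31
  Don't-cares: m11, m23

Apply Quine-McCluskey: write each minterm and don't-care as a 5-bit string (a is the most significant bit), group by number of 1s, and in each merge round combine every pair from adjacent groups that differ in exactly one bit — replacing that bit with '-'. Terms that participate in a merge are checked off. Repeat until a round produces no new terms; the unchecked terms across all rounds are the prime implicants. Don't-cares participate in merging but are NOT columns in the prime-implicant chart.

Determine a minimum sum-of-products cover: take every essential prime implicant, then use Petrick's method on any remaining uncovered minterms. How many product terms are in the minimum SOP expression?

size-2^0 implicants → 00000(✓)  00010(✓)  00011(✓)  00101  00110(✓)  01000(✓)  01001(✓)  01010(✓)  01011(✓)  01100(✓)  01110(✓)  01111(✓)  10000(✓)  10010(✓)  10100(✓)  10111(✓)  11000(✓)  11010(✓)  11100(✓)  11111(✓)
size-2^1 implicants → -0000(✓)  -0010(✓)  -1000(✓)  -1010(✓)  -1100(✓)  -1111  0-000(✓)  0-010(✓)  0-011(✓)  0-110(✓)  00-10(✓)  000-0(✓)  0001-(✓)  01-00(✓)  01-10(✓)  01-11(✓)  010-0(✓)  010-1(✓)  0100-(✓)  0101-(✓)  011-0(✓)  0111-(✓)  1-000(✓)  1-010(✓)  1-100(✓)  1-111  10-00(✓)  100-0(✓)  11-00(✓)  110-0(✓)
size-2^2 implicants → --000(✓)  --010(✓)  -00-0(✓)  -1-00  -10-0(✓)  0--10  0-0-0(✓)  0-01-  01--0  01-1-  010--  1--00  1-0-0(✓)
size-2^3 implicants → --0-0
Unchecked terms (primes): --0-0, -1-00, -1111, 0--10, 0-01-, 00101, 01--0, 01-1-, 010--, 1--00, 1-111
Minterm coverage:
  m0 ⊆ --0-0 [E]
  m2 ⊆ --0-0,0--10,0-01-
  m3 ⊆ 0-01- [E]
  m5 ⊆ 00101 [E]
  m6 ⊆ 0--10 [E]
  m8 ⊆ --0-0,-1-00,01--0,010--
  m9 ⊆ 010-- [E]
  m10 ⊆ --0-0,0--10,0-01-,01--0,01-1-,010--
  m12 ⊆ -1-00,01--0
  m14 ⊆ 0--10,01--0,01-1-
  m15 ⊆ -1111,01-1-
  m16 ⊆ --0-0,1--00
  m18 ⊆ --0-0 [E]
  m20 ⊆ 1--00 [E]
  m24 ⊆ --0-0,-1-00,1--00
  m26 ⊆ --0-0 [E]
  m28 ⊆ -1-00,1--00
  m31 ⊆ -1111,1-111
E = {--0-0, 0--10, 0-01-, 00101, 010--, 1--00}
Petrick residual → -1-00, -1111
Cover = c'e' + bd'e' + bcde + a'de' + a'c'd + a'b'cd'e + a'bc' + ad'e'  |cover|=8

8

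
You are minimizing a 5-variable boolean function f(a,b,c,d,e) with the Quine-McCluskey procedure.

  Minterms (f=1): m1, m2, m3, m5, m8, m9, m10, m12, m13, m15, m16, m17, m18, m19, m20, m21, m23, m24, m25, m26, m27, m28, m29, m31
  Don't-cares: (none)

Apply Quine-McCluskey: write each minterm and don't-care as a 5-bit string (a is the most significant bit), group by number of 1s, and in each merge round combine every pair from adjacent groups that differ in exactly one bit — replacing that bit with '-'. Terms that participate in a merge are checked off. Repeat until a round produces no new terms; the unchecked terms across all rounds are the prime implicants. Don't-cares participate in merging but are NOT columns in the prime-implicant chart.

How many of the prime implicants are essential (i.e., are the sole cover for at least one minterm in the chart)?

[col 0] 00001*, 00010*, 00011*, 00101*, 01000*, 01001*, 01010*, 01100*, 01101*, 01111*, 10000*, 10001*, 10010*, 10011*, 10100*, 10101*, 10111*, 11000*, 11001*, 11010*, 11011*, 11100*, 11101*, 11111*
[col 1] -0001*, -0010*, -0011*, -0101*, -1000*, -1001*, -1010*, -1100*, -1101*, -1111*, 0-001*, 0-010*, 0-101*, 00-01*, 000-1*, 0001-*, 01-00*, 01-01*, 010-0*, 0100-*, 011-1*, 0110-*, 1-000*, 1-001*, 1-010*, 1-011*, 1-100*, 1-101*, 1-111*, 10-00*, 10-01*, 10-11*, 100-0*, 100-1*, 1000-*, 1001-*, 101-1*, 1010-*, 11-00*, 11-01*, 11-11*, 110-0*, 110-1*, 1100-*, 1101-*, 111-1*, 1110-*
[col 2] --001*, --010, --101*, -0-01*, -00-1, -001-, -1-00*, -1-01*, -10-0, -100-*, -11-1, -110-*, 0--01*, 01-0-*, 1--00*, 1--01*, 1--11*, 1-0-0*, 1-0-1*, 1-00-*, 1-01-*, 1-1-1*, 1-10-*, 10--1*, 10-0-*, 100--*, 11--1*, 11-0-*, 110--*
[col 3] ---01, -1-0-, 1---1, 1--0-, 1-0--
Prime implicants: ---01, --010, -00-1, -001-, -1-0-, -10-0, -11-1, 1---1, 1--0-, 1-0--
PI chart (minterm → PIs covering it):
  1 | ---01,-00-1
  2 | --010,-001-
  3 | -00-1,-001-
  5 | ---01  (sole → essential)
  8 | -1-0-,-10-0
  9 | ---01,-1-0-
  10 | --010,-10-0
  12 | -1-0-  (sole → essential)
  13 | ---01,-1-0-,-11-1
  15 | -11-1  (sole → essential)
  16 | 1--0-,1-0--
  17 | ---01,-00-1,1---1,1--0-,1-0--
  18 | --010,-001-,1-0--
  19 | -00-1,-001-,1---1,1-0--
  20 | 1--0-  (sole → essential)
  21 | ---01,1---1,1--0-
  23 | 1---1  (sole → essential)
  24 | -1-0-,-10-0,1--0-,1-0--
  25 | ---01,-1-0-,1---1,1--0-,1-0--
  26 | --010,-10-0,1-0--
  27 | 1---1,1-0--
  28 | -1-0-,1--0-
  29 | ---01,-1-0-,-11-1,1---1,1--0-
  31 | -11-1,1---1
Essential prime implicants: ---01, -1-0-, -11-1, 1---1, 1--0-

5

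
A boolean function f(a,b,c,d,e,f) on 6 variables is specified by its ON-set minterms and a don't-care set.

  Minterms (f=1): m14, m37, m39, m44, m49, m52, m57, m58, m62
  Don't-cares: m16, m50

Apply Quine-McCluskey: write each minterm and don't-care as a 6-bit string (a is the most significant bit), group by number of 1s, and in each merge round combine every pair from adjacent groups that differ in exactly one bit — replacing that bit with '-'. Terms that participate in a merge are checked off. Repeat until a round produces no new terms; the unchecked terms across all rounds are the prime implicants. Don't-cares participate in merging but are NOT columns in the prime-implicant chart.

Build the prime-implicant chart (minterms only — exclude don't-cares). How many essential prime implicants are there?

Round 0: 001110 010000 100101✓ 100111✓ 101100 110001✓ 110010✓ 110100 111001✓ 111010✓ 111110✓
Round 1: 1001-1 11-001 11-010 111-10
PIs = {001110, 010000, 1001-1, 101100, 11-001, 11-010, 110100, 111-10}
Coverage chart:
  m14: 001110 ←essential
  m37: 1001-1 ←essential
  m39: 1001-1 ←essential
  m44: 101100 ←essential
  m49: 11-001 ←essential
  m52: 110100 ←essential
  m57: 11-001 ←essential
  m58: 11-010,111-10
  m62: 111-10 ←essential
Essential: 001110, 1001-1, 101100, 11-001, 110100, 111-10

6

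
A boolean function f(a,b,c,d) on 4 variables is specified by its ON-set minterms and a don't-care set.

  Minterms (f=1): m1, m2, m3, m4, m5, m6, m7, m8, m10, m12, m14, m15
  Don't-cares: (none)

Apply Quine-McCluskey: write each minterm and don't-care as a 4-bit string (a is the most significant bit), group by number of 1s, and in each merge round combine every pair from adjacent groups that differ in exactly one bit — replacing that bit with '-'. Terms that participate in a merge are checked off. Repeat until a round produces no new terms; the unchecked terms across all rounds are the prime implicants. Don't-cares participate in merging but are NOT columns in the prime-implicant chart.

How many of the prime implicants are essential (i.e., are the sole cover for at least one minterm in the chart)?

3

size-2^0 implicants → 0001(✓)  0010(✓)  0011(✓)  0100(✓)  0101(✓)  0110(✓)  0111(✓)  1000(✓)  1010(✓)  1100(✓)  1110(✓)  1111(✓)
size-2^1 implicants → -010(✓)  -100(✓)  -110(✓)  -111(✓)  0-01(✓)  0-10(✓)  0-11(✓)  00-1(✓)  001-(✓)  01-0(✓)  01-1(✓)  010-(✓)  011-(✓)  1-00(✓)  1-10(✓)  10-0(✓)  11-0(✓)  111-(✓)
size-2^2 implicants → --10  -1-0  -11-  0--1  0-1-  01--  1--0
Unchecked terms (primes): --10, -1-0, -11-, 0--1, 0-1-, 01--, 1--0
Minterm coverage:
  m1 ⊆ 0--1 [E]
  m2 ⊆ --10,0-1-
  m3 ⊆ 0--1,0-1-
  m4 ⊆ -1-0,01--
  m5 ⊆ 0--1,01--
  m6 ⊆ --10,-1-0,-11-,0-1-,01--
  m7 ⊆ -11-,0--1,0-1-,01--
  m8 ⊆ 1--0 [E]
  m10 ⊆ --10,1--0
  m12 ⊆ -1-0,1--0
  m14 ⊆ --10,-1-0,-11-,1--0
  m15 ⊆ -11- [E]
E = {-11-, 0--1, 1--0}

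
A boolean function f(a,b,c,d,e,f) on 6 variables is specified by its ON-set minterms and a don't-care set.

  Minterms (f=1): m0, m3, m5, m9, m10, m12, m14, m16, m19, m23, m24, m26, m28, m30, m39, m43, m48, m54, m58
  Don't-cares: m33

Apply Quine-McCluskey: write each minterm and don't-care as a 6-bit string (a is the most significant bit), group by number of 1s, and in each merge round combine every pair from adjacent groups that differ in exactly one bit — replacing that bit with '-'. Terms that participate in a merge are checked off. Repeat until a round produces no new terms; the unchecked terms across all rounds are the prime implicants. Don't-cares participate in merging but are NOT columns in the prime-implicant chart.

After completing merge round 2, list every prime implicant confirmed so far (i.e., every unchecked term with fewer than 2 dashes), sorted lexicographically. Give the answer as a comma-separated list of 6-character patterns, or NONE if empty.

-10000, -11010, 0-0000, 0-0011, 000101, 001001, 01-000, 010-11, 100001, 100111, 101011, 110110

size-2^0 implicants → 000000(✓)  000011(✓)  000101  001001  001010(✓)  001100(✓)  001110(✓)  010000(✓)  010011(✓)  010111(✓)  011000(✓)  011010(✓)  011100(✓)  011110(✓)  100001  100111  101011  110000(✓)  110110  111010(✓)
size-2^1 implicants → -10000  -11010  0-0000  0-0011  0-1010(✓)  0-1100(✓)  0-1110(✓)  001-10(✓)  0011-0(✓)  01-000  010-11  011-00(✓)  011-10(✓)  0110-0(✓)  0111-0(✓)
size-2^2 implicants → 0-1-10  0-11-0  011--0
Unchecked terms (primes): -10000, -11010, 0-0000, 0-0011, 0-1-10, 0-11-0, 000101, 001001, 01-000, 010-11, 011--0, 100001, 100111, 101011, 110110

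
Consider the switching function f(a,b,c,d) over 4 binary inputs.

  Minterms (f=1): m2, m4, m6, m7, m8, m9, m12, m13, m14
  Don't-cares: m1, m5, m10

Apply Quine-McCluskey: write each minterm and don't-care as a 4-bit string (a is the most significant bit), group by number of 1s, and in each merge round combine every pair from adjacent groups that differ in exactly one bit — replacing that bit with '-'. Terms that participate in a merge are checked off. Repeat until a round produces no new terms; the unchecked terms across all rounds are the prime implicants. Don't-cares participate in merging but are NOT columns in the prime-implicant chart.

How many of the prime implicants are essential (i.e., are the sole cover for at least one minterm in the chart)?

size-2^0 implicants → 0001(✓)  0010(✓)  0100(✓)  0101(✓)  0110(✓)  0111(✓)  1000(✓)  1001(✓)  1010(✓)  1100(✓)  1101(✓)  1110(✓)
size-2^1 implicants → -001(✓)  -010(✓)  -100(✓)  -101(✓)  -110(✓)  0-01(✓)  0-10(✓)  01-0(✓)  01-1(✓)  010-(✓)  011-(✓)  1-00(✓)  1-01(✓)  1-10(✓)  10-0(✓)  100-(✓)  11-0(✓)  110-(✓)
size-2^2 implicants → --01  --10  -1-0  -10-  01--  1--0  1-0-
Unchecked terms (primes): --01, --10, -1-0, -10-, 01--, 1--0, 1-0-
Minterm coverage:
  m2 ⊆ --10 [E]
  m4 ⊆ -1-0,-10-,01--
  m6 ⊆ --10,-1-0,01--
  m7 ⊆ 01-- [E]
  m8 ⊆ 1--0,1-0-
  m9 ⊆ --01,1-0-
  m12 ⊆ -1-0,-10-,1--0,1-0-
  m13 ⊆ --01,-10-,1-0-
  m14 ⊆ --10,-1-0,1--0
E = {--10, 01--}

2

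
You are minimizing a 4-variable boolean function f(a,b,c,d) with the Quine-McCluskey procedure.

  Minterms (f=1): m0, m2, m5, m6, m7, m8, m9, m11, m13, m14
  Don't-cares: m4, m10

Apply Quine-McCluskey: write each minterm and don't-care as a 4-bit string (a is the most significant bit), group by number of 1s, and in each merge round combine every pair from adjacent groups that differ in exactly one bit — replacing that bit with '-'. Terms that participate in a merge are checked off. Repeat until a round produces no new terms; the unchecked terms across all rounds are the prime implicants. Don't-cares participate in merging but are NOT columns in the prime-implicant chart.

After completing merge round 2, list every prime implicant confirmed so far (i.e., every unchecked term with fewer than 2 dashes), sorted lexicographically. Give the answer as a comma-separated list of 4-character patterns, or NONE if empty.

Round 0: 0000✓ 0010✓ 0100✓ 0101✓ 0110✓ 0111✓ 1000✓ 1001✓ 1010✓ 1011✓ 1101✓ 1110✓
Round 1: -000✓ -010✓ -101 -110✓ 0-00✓ 0-10✓ 00-0✓ 01-0✓ 01-1✓ 010-✓ 011-✓ 1-01 1-10✓ 10-0✓ 10-1✓ 100-✓ 101-✓
Round 2: --10 -0-0 0--0 01-- 10--
PIs = {--10, -0-0, -101, 0--0, 01--, 1-01, 10--}

-101, 1-01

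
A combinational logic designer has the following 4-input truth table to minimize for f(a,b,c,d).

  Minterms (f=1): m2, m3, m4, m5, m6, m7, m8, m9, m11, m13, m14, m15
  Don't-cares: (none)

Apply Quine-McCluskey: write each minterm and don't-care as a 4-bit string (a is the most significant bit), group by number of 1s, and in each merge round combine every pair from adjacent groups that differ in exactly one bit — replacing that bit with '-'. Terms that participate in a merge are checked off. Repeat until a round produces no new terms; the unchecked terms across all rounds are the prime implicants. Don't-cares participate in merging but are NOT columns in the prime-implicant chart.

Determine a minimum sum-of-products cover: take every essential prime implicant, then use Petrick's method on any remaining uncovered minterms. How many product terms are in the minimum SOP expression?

[col 0] 0010*, 0011*, 0100*, 0101*, 0110*, 0111*, 1000*, 1001*, 1011*, 1101*, 1110*, 1111*
[col 1] -011*, -101*, -110*, -111*, 0-10*, 0-11*, 001-*, 01-0*, 01-1*, 010-*, 011-*, 1-01*, 1-11*, 10-1*, 100-, 11-1*, 111-*
[col 2] --11, -1-1, -11-, 0-1-, 01--, 1--1
Prime implicants: --11, -1-1, -11-, 0-1-, 01--, 1--1, 100-
PI chart (minterm → PIs covering it):
  2 | 0-1-  (sole → essential)
  3 | --11,0-1-
  4 | 01--  (sole → essential)
  5 | -1-1,01--
  6 | -11-,0-1-,01--
  7 | --11,-1-1,-11-,0-1-,01--
  8 | 100-  (sole → essential)
  9 | 1--1,100-
  11 | --11,1--1
  13 | -1-1,1--1
  14 | -11-  (sole → essential)
  15 | --11,-1-1,-11-,1--1
Essential prime implicants: -11-, 0-1-, 01--, 100-
Petrick residual → 1--1
Minimum SOP uses 5 PIs: bc + a'c + a'b + ad + ab'c'

5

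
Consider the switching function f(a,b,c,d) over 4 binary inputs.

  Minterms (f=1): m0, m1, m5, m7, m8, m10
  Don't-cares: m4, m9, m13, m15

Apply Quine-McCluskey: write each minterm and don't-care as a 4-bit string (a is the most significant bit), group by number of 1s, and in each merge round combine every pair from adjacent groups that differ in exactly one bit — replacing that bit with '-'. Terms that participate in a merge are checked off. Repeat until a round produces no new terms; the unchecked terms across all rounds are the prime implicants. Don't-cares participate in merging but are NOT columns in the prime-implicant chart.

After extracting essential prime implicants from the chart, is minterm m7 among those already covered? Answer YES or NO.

YES

Round 0: 0000✓ 0001✓ 0100✓ 0101✓ 0111✓ 1000✓ 1001✓ 1010✓ 1101✓ 1111✓
Round 1: -000✓ -001✓ -101✓ -111✓ 0-00✓ 0-01✓ 000-✓ 01-1✓ 010-✓ 1-01✓ 10-0 100-✓ 11-1✓
Round 2: --01 -00- -1-1 0-0-
PIs = {--01, -00-, -1-1, 0-0-, 10-0}
Coverage chart:
  m0: -00-,0-0-
  m1: --01,-00-,0-0-
  m5: --01,-1-1,0-0-
  m7: -1-1 ←essential
  m8: -00-,10-0
  m10: 10-0 ←essential
Essential: -1-1, 10-0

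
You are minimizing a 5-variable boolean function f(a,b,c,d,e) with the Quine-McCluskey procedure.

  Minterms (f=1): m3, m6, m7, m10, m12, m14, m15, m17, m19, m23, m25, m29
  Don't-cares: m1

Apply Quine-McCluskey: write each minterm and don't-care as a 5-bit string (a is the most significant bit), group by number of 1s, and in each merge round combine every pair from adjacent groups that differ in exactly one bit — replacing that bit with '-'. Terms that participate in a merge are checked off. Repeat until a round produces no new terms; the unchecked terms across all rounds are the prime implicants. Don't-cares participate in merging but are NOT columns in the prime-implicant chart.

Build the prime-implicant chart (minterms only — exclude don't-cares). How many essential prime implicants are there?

Round 0: 00001✓ 00011✓ 00110✓ 00111✓ 01010✓ 01100✓ 01110✓ 01111✓ 10001✓ 10011✓ 10111✓ 11001✓ 11101✓
Round 1: -0001✓ -0011✓ -0111✓ 0-110✓ 0-111✓ 00-11✓ 000-1✓ 0011-✓ 01-10 011-0 0111-✓ 1-001 10-11✓ 100-1✓ 11-01
Round 2: -0-11 -00-1 0-11-
PIs = {-0-11, -00-1, 0-11-, 01-10, 011-0, 1-001, 11-01}
Coverage chart:
  m3: -0-11,-00-1
  m6: 0-11- ←essential
  m7: -0-11,0-11-
  m10: 01-10 ←essential
  m12: 011-0 ←essential
  m14: 0-11-,01-10,011-0
  m15: 0-11- ←essential
  m17: -00-1,1-001
  m19: -0-11,-00-1
  m23: -0-11 ←essential
  m25: 1-001,11-01
  m29: 11-01 ←essential
Essential: -0-11, 0-11-, 01-10, 011-0, 11-01

5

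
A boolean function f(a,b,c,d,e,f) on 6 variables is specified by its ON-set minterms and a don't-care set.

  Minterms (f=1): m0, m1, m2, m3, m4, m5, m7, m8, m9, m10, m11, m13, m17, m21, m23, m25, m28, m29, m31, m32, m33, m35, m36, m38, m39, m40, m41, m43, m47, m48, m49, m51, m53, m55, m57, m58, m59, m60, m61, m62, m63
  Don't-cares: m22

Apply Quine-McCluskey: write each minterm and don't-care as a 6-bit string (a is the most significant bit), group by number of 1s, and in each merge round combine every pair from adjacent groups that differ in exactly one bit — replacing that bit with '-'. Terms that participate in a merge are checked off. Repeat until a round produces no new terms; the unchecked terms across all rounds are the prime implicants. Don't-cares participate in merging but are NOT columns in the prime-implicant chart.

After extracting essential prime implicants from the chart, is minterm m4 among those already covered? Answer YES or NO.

NO

Round 0: 000000✓ 000001✓ 000010✓ 000011✓ 000100✓ 000101✓ 000111✓ 001000✓ 001001✓ 001010✓ 001011✓ 001101✓ 010001✓ 010101✓ 010110✓ 010111✓ 011001✓ 011100✓ 011101✓ 011111✓ 100000✓ 100001✓ 100011✓ 100100✓ 100110✓ 100111✓ 101000✓ 101001✓ 101011✓ 101111✓ 110000✓ 110001✓ 110011✓ 110101✓ 110111✓ 111001✓ 111010✓ 111011✓ 111100✓ 111101✓ 111110✓ 111111✓
Round 1: -00000✓ -00001✓ -00011✓ -00100✓ -00111✓ -01000✓ -01001✓ -01011✓ -10001✓ -10101✓ -10111✓ -11001✓ -11100✓ -11101✓ -11111✓ 0-0001✓ 0-0101✓ 0-0111✓ 0-1001✓ 0-1101✓ 00-000✓ 00-001✓ 00-010✓ 00-011✓ 00-101✓ 000-00✓ 000-01✓ 000-11✓ 0000-0✓ 0000-1✓ 00000-✓ 00001-✓ 0001-1✓ 00010-✓ 001-01✓ 0010-0✓ 0010-1✓ 00100-✓ 00101-✓ 01-001✓ 01-101✓ 01-111✓ 010-01✓ 0101-1✓ 01011- 011-01✓ 0111-1✓ 01110-✓ 1-0000✓ 1-0001✓ 1-0011✓ 1-0111✓ 1-1001✓ 1-1011✓ 1-1111✓ 10-000✓ 10-001✓ 10-011✓ 10-111✓ 100-00✓ 100-11✓ 1000-1✓ 10000-✓ 1001-0 10011- 101-11✓ 1010-1✓ 10100-✓ 11-001✓ 11-011✓ 11-101✓ 11-111✓ 110-01✓ 110-11✓ 1100-1✓ 11000-✓ 1101-1✓ 111-01✓ 111-10✓ 111-11✓ 1110-1✓ 11101-✓ 1111-0✓ 1111-1✓ 11110-✓ 11111-✓
Round 2: --0001✓ --0111 --1001✓ -0-000✓ -0-001✓ -0-011✓ -00-00 -00-11 -000-1✓ -0000-✓ -010-1✓ -0100-✓ -1-001✓ -1-101✓ -1-111✓ -10-01✓ -101-1✓ -11-01✓ -111-1✓ -1110- 0--001✓ 0--101✓ 0-0-01✓ 0-01-1 0-1-01✓ 00--01✓ 00-0-0✓ 00-0-1✓ 00-00-✓ 00-01-✓ 000--1 000-0- 0000--✓ 0010--✓ 01--01✓ 01-1-1✓ 1--001✓ 1--011✓ 1--111✓ 1-0-11✓ 1-00-1✓ 1-000- 1-1-11✓ 1-10-1✓ 10--11✓ 10-0-1✓ 10-00-✓ 11--01✓ 11--11✓ 11-0-1✓ 11-1-1✓ 110--1✓ 111--1✓ 111-1- 1111--
Round 3: ---001 -0-0-1 -0-00- -1--01 -1-1-1 0---01 00-0-- 1---11 1--0-1 11---1
PIs = {---001, --0111, -0-0-1, -0-00-, -00-00, -00-11, -1--01, -1-1-1, -1110-, 0---01, 0-01-1, 00-0--, 000--1, 000-0-, 01011-, 1---11, 1--0-1, 1-000-, 1001-0, 10011-, 11---1, 111-1-, 1111--}
Coverage chart:
  m0: -0-00-,-00-00,00-0--,000-0-
  m1: ---001,-0-0-1,-0-00-,0---01,00-0--,000--1,000-0-
  m2: 00-0-- ←essential
  m3: -0-0-1,-00-11,00-0--,000--1
  m4: -00-00,000-0-
  m5: 0---01,0-01-1,000--1,000-0-
  m7: --0111,-00-11,0-01-1,000--1
  m8: -0-00-,00-0--
  m9: ---001,-0-0-1,-0-00-,0---01,00-0--
  m10: 00-0-- ←essential
  m11: -0-0-1,00-0--
  m13: 0---01 ←essential
  m17: ---001,-1--01,0---01
  m21: -1--01,-1-1-1,0---01,0-01-1
  m23: --0111,-1-1-1,0-01-1,01011-
  m25: ---001,-1--01,0---01
  m28: -1110- ←essential
  m29: -1--01,-1-1-1,-1110-,0---01
  m31: -1-1-1 ←essential
  m32: -0-00-,-00-00,1-000-
  m33: ---001,-0-0-1,-0-00-,1--0-1,1-000-
  m35: -0-0-1,-00-11,1---11,1--0-1
  m36: -00-00,1001-0
  m38: 1001-0,10011-
  m39: --0111,-00-11,1---11,10011-
  m40: -0-00- ←essential
  m41: ---001,-0-0-1,-0-00-,1--0-1
  m43: -0-0-1,1---11,1--0-1
  m47: 1---11 ←essential
  m48: 1-000- ←essential
  m49: ---001,-1--01,1--0-1,1-000-,11---1
  m51: 1---11,1--0-1,11---1
  m53: -1--01,-1-1-1,11---1
  m55: --0111,-1-1-1,1---11,11---1
  m57: ---001,-1--01,1--0-1,11---1
  m58: 111-1- ←essential
  m59: 1---11,1--0-1,11---1,111-1-
  m60: -1110-,1111--
  m61: -1--01,-1-1-1,-1110-,11---1,1111--
  m62: 111-1-,1111--
  m63: -1-1-1,1---11,11---1,111-1-,1111--
Essential: -0-00-, -1-1-1, -1110-, 0---01, 00-0--, 1---11, 1-000-, 111-1-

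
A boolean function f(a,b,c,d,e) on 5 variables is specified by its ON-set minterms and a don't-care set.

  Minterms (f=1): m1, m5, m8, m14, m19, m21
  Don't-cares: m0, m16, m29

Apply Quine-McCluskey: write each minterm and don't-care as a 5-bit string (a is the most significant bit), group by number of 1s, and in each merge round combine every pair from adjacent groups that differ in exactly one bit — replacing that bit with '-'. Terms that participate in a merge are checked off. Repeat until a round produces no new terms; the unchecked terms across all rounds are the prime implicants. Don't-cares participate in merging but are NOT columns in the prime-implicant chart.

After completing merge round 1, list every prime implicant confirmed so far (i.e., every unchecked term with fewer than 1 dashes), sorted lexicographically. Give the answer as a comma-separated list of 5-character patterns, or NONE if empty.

size-2^0 implicants → 00000(✓)  00001(✓)  00101(✓)  01000(✓)  01110  10000(✓)  10011  10101(✓)  11101(✓)
size-2^1 implicants → -0000  -0101  0-000  00-01  0000-  1-101
Unchecked terms (primes): -0000, -0101, 0-000, 00-01, 0000-, 01110, 1-101, 10011

01110, 10011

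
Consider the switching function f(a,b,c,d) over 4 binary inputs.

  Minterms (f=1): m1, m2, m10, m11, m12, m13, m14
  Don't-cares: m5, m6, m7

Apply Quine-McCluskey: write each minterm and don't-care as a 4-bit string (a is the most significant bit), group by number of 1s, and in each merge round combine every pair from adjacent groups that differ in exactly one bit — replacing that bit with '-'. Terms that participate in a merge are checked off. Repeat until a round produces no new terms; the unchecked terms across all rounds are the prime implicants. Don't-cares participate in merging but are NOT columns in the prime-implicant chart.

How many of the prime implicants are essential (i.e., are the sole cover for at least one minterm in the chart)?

[col 0] 0001*, 0010*, 0101*, 0110*, 0111*, 1010*, 1011*, 1100*, 1101*, 1110*
[col 1] -010*, -101, -110*, 0-01, 0-10*, 01-1, 011-, 1-10*, 101-, 11-0, 110-
[col 2] --10
Prime implicants: --10, -101, 0-01, 01-1, 011-, 101-, 11-0, 110-
PI chart (minterm → PIs covering it):
  1 | 0-01  (sole → essential)
  2 | --10  (sole → essential)
  10 | --10,101-
  11 | 101-  (sole → essential)
  12 | 11-0,110-
  13 | -101,110-
  14 | --10,11-0
Essential prime implicants: --10, 0-01, 101-

3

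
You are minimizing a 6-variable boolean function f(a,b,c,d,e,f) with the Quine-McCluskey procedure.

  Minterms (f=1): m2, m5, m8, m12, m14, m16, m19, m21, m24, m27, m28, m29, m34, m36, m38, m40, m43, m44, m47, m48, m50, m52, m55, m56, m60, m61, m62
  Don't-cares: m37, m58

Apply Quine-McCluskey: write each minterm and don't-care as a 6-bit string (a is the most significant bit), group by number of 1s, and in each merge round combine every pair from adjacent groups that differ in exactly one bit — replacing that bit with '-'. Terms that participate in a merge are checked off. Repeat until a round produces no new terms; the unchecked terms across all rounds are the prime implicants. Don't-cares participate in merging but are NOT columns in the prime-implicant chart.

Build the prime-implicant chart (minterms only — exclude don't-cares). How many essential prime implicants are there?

9

size-2^0 implicants → 000010(✓)  000101(✓)  001000(✓)  001100(✓)  001110(✓)  010000(✓)  010011(✓)  010101(✓)  011000(✓)  011011(✓)  011100(✓)  011101(✓)  100010(✓)  100100(✓)  100101(✓)  100110(✓)  101000(✓)  101011(✓)  101100(✓)  101111(✓)  110000(✓)  110010(✓)  110100(✓)  110111  111000(✓)  111010(✓)  111100(✓)  111101(✓)  111110(✓)
size-2^1 implicants → -00010  -00101  -01000(✓)  -01100(✓)  -10000(✓)  -11000(✓)  -11100(✓)  -11101(✓)  0-0101  0-1000(✓)  0-1100(✓)  001-00(✓)  0011-0  01-000(✓)  01-011  01-101  011-00(✓)  01110-(✓)  1-0010  1-0100(✓)  1-1000(✓)  1-1100(✓)  10-100(✓)  100-10  1001-0  10010-  101-00(✓)  101-11  11-000(✓)  11-010(✓)  11-100(✓)  110-00(✓)  1100-0(✓)  111-00(✓)  111-10(✓)  1110-0(✓)  1111-0(✓)  11110-(✓)
size-2^2 implicants → --1000(✓)  --1100(✓)  -01-00(✓)  -1-000  -11-00(✓)  -1110-  0-1-00(✓)  1--100  1-1-00(✓)  11--00  11-0-0  111--0
size-2^3 implicants → --1-00
Unchecked terms (primes): --1-00, -00010, -00101, -1-000, -1110-, 0-0101, 0011-0, 01-011, 01-101, 1--100, 1-0010, 100-10, 1001-0, 10010-, 101-11, 11--00, 11-0-0, 110111, 111--0
Minterm coverage:
  m2 ⊆ -00010 [E]
  m5 ⊆ -00101,0-0101
  m8 ⊆ --1-00 [E]
  m12 ⊆ --1-00,0011-0
  m14 ⊆ 0011-0 [E]
  m16 ⊆ -1-000 [E]
  m19 ⊆ 01-011 [E]
  m21 ⊆ 0-0101,01-101
  m24 ⊆ --1-00,-1-000
  m27 ⊆ 01-011 [E]
  m28 ⊆ --1-00,-1110-
  m29 ⊆ -1110-,01-101
  m34 ⊆ -00010,1-0010,100-10
  m36 ⊆ 1--100,1001-0,10010-
  m38 ⊆ 100-10,1001-0
  m40 ⊆ --1-00 [E]
  m43 ⊆ 101-11 [E]
  m44 ⊆ --1-00,1--100
  m47 ⊆ 101-11 [E]
  m48 ⊆ -1-000,11--00,11-0-0
  m50 ⊆ 1-0010,11-0-0
  m52 ⊆ 1--100,11--00
  m55 ⊆ 110111 [E]
  m56 ⊆ --1-00,-1-000,11--00,11-0-0,111--0
  m60 ⊆ --1-00,-1110-,1--100,11--00,111--0
  m61 ⊆ -1110- [E]
  m62 ⊆ 111--0 [E]
E = {--1-00, -00010, -1-000, -1110-, 0011-0, 01-011, 101-11, 110111, 111--0}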